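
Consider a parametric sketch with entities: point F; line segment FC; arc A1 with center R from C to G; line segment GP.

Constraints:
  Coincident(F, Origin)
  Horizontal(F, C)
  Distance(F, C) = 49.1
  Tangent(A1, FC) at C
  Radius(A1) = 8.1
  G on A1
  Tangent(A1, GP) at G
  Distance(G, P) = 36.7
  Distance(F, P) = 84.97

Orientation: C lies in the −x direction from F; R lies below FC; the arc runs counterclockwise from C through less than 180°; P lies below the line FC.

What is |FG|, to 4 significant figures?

55.27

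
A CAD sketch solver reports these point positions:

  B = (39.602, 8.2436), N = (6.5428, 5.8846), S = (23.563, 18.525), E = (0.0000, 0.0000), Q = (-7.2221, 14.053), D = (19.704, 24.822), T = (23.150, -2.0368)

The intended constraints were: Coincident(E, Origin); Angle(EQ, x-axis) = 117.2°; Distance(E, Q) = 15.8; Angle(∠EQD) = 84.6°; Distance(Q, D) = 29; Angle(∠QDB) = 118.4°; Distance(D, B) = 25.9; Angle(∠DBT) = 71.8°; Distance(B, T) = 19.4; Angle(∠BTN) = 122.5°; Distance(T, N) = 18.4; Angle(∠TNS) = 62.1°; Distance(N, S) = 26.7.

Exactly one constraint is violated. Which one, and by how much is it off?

Distance(N, S) = 26.7 — off by 5.50.

E = (0.00, 0.00) ✓; EQ at 117.2° ✓; |EQ| = 15.80 ✓; ∠EQD = 84.60° ✓; |QD| = 29.00 ✓; ∠QDB = 118.4° ✓; |DB| = 25.90 ✓; ∠DBT = 71.80° ✓; |BT| = 19.40 ✓; ∠BTN = 122.5° ✓; |TN| = 18.40 ✓; ∠TNS = 62.10° ✓; |NS| = 21.20 ✗.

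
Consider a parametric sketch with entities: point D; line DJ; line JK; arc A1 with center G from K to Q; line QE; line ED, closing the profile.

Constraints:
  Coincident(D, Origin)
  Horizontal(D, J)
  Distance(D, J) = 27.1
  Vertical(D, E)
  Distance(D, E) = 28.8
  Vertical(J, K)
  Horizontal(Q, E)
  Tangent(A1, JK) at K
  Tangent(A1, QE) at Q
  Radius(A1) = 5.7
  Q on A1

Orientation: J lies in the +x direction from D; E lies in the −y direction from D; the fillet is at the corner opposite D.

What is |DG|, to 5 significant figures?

31.489

D is at the origin; DJ is horizontal with |DJ| = 27.1 and J on the +x side, so J = (27.100, 0.0000). D and E share the same x with |DE| = 28.8 and E on the −y side, so E = (0.0000, -28.800). The virtual corner opposite D is at (27.100, -28.800). Since A1 is tangent to JK there, GK ⟂ JK and since A1 is tangent to QE there, GQ ⟂ QE, with radius 5.7, so the center G sits 5.7 in from both sides at G = (21.400, -23.100). Then |DG| = |G − D| = 31.489.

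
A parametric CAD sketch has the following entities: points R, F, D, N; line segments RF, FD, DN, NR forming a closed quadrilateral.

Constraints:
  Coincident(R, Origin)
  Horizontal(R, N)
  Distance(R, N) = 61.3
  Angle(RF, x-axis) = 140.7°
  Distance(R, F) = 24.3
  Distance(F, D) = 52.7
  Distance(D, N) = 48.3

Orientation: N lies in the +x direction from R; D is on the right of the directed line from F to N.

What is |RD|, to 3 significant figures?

28.6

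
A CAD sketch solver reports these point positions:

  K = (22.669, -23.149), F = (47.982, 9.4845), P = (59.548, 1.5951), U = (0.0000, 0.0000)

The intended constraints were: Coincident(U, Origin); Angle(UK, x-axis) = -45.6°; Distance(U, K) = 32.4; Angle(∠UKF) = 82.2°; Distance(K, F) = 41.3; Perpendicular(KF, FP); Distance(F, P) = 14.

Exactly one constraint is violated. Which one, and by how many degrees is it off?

Perpendicular(KF, FP) — off by 3.50°.

U = (0.00, 0.00) ✓; UK at -45.60° ✓; |UK| = 32.40 ✓; ∠UKF = 82.20° ✓; |KF| = 41.30 ✓; ∠(KF, FP) = 86.50° ✗; |FP| = 14.00 ✓.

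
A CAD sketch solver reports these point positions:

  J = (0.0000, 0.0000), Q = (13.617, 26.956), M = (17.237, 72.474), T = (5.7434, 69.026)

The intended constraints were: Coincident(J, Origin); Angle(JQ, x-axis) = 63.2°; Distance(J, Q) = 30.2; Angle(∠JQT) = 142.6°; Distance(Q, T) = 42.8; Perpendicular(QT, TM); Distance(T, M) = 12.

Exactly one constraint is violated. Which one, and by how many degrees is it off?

Perpendicular(QT, TM) — off by 6.10°.

J = (0.00, 0.00) ✓; JQ at 63.20° ✓; |JQ| = 30.20 ✓; ∠JQT = 142.6° ✓; |QT| = 42.80 ✓; ∠(QT, TM) = 83.90° ✗; |TM| = 12.00 ✓.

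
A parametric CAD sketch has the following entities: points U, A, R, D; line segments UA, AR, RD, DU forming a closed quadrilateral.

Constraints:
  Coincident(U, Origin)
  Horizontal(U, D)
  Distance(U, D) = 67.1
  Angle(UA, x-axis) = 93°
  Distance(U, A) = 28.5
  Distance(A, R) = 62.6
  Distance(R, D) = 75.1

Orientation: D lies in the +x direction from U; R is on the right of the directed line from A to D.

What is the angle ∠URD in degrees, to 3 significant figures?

63.3°

Checks: |AR| = 62.60 ✓; |RD| = 75.10 ✓.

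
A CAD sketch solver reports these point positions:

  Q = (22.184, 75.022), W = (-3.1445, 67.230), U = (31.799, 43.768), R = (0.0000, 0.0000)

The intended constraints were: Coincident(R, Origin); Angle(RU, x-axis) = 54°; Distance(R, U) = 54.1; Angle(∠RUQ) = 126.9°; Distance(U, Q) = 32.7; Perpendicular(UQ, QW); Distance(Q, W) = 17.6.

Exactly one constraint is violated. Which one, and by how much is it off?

Distance(Q, W) = 17.6 — off by 8.90.

R = (0.00, 0.00) ✓; RU at 54.00° ✓; |RU| = 54.10 ✓; ∠RUQ = 126.9° ✓; |UQ| = 32.70 ✓; ∠(UQ, QW) = 90.00° ✓; |QW| = 26.50 ✗.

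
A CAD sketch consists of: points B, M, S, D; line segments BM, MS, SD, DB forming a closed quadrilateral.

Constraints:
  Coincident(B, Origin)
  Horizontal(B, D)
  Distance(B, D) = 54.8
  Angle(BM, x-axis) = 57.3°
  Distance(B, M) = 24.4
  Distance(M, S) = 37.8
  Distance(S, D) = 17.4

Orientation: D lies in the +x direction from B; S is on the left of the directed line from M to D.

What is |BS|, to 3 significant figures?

53.6

Checks: |MS| = 37.80 ✓; |SD| = 17.40 ✓.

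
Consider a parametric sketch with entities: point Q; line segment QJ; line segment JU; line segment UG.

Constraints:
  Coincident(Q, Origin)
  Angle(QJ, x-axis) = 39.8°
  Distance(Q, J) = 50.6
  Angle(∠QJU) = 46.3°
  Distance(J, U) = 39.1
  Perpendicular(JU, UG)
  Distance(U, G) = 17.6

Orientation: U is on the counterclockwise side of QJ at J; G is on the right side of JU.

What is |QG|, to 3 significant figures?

54.3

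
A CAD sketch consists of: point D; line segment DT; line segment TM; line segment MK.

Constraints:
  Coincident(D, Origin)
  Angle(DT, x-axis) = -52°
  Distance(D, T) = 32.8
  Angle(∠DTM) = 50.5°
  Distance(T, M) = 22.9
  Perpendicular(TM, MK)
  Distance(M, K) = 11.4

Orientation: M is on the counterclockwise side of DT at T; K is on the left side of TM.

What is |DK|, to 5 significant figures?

14.058

∠DTM = 50.5°, so TM runs at -52.0° + (180° − 50.5°) = 77.500° from the x-axis; with |TM| = 22.9, M = T + 22.9·(cos 77.500°, sin 77.500°) = (25.150, -3.4896). TM ⟂ MK; with |MK| = 11.4 on the left of TM, K = M + 11.4·(-0.97630, 0.21644) = (14.020, -1.0222). Then |DK| = |K − D| = 14.058.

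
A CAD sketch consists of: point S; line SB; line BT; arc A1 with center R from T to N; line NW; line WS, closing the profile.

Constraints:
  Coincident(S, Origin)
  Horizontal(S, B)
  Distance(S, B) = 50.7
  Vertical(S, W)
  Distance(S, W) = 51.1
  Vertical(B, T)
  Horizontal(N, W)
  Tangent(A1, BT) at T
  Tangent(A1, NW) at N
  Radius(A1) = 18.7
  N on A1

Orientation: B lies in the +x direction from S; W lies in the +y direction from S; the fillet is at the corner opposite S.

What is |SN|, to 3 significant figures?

60.3

S is at the origin; S and B share the same y with |SB| = 50.7 and B on the +x side, so B = (50.7, 0.00). S and W share the same x with |SW| = 51.1 and W on the +y side, so W = (0.00, 51.1). The virtual corner opposite S is at (50.7, 51.1). Since A1 is tangent to BT there, RT ⟂ BT and tangency of A1 to NW means the radius RN is perpendicular to NW, with radius 18.7, so the center R sits 18.7 in from both sides at R = (32.0, 32.4). That places the tangent points at T = (50.7, 32.4) on BT and N = (32.0, 51.1) on NW. Then |SN| = |N − S| = 60.3.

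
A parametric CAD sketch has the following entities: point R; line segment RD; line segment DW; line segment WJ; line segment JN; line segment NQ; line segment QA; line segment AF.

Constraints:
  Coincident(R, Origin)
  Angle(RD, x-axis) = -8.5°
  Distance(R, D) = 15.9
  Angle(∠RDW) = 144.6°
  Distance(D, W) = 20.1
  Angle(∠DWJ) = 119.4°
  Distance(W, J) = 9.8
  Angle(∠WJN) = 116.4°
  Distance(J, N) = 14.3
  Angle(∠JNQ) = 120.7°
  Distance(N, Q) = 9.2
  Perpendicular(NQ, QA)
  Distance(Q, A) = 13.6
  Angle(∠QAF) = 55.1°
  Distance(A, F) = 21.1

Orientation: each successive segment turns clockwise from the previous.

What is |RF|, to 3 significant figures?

39.3

R is at the origin; RD runs at -8.5° with length 15.9, so D = (15.7, -2.35). ∠RDW = 144.6° gives DW at -43.9° from the x-axis; with |DW| = 20.1, W = (30.2, -16.3). ∠DWJ = 119.4° gives WJ at -104° from the x-axis; with |WJ| = 9.8, J = (27.8, -25.8). ∠WJN = 116.4° gives JN at -168° from the x-axis; with |JN| = 14.3, N = (13.8, -28.7). ∠JNQ = 120.7° gives NQ at 133° from the x-axis; with |NQ| = 9.2, Q = (7.53, -22.0). NQ is perpendicular to QA, so QA runs at 42.6°; with |QA| = 13.6, A = (17.5, -12.7). ∠QAF = 55.1° gives AF at -82.3° from the x-axis; with |AF| = 21.1, F = (20.4, -33.7). Then |RF| = |F − R| = 39.3.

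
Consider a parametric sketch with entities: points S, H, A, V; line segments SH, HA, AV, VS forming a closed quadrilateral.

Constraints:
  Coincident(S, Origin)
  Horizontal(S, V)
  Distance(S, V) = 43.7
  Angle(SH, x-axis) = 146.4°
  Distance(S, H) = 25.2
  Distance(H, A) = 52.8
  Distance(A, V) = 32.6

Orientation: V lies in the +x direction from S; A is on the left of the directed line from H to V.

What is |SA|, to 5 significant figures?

41.623

S is at the origin; SV is horizontal with |SV| = 43.7 and V in +x, so V = (43.7, 0). SH runs at 146.4° with |SH| = 25.2, so H = (-20.990, 13.945). A is determined by |HA| = 52.8 and |AV| = 32.6 together: it lies at the intersection of circle(H, 52.8) and circle(V, 32.6). With |HV| = 66.176, the foot of the radical line on HV is 46.122 from H and the perpendicular offset is √(52.8² − 46.122²) = 25.702. Taking the left-of-HV solution: A = (29.513, 29.351).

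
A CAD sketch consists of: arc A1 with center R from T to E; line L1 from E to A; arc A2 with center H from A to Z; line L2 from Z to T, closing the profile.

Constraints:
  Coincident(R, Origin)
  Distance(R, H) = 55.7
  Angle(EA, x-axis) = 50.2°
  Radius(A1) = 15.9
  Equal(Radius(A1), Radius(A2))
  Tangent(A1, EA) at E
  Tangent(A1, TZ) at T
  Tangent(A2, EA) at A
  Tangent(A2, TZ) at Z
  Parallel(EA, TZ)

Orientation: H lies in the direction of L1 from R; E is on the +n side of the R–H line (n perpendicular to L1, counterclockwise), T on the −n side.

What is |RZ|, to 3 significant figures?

57.9

Tangency of A1 to both parallel lines with radius 15.9 puts E and T at R ± 15.9·n: E = (-12.2, 10.2), T = (12.2, -10.2). Equal radii place A and Z the same way about H: A = H + 15.9·n = (23.4, 53.0), Z = H − 15.9·n = (47.9, 32.6). Then |RZ| = |Z − R| = 57.9.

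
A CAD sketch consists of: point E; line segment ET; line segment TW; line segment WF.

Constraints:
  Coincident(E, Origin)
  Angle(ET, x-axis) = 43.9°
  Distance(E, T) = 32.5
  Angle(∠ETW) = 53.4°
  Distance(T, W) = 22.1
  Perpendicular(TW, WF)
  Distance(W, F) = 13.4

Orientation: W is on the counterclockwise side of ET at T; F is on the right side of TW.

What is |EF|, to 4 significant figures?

39.59

∠ETW = 53.4°, so TW runs at 43.9° + (180° − 53.4°) = 170.5° from the x-axis; with |TW| = 22.1, W = T + 22.1·(cos 170.5°, sin 170.5°) = (1.621, 26.18). TW ⟂ WF; with |WF| = 13.4 on the right of TW, F = W + 13.4·(0.1650, 0.9863) = (3.833, 39.40). Then |EF| = |F − E| = 39.59.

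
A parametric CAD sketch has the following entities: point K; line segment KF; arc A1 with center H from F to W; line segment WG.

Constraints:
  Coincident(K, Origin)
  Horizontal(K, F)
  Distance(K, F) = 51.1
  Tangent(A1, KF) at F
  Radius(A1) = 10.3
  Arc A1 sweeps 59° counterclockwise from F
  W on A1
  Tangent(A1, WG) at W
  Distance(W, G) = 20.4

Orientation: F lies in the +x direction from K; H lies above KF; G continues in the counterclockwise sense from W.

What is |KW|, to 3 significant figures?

60.1

K is at the origin; KF is horizontal with |KF| = 51.1 and F on the +x side, so F = (51.1, 0.00). The tangent condition forces HF to be normal to KF, so H = F + (0, 10.3) = (51.1, 10.3). On A1, F sits at bearing -90° from H; a 59° counterclockwise sweep puts W at bearing -31°, so W = H + 10.3·(cos -31°, sin -31°) = (59.9, 5.00). Then |KW| = |W − K| = 60.1.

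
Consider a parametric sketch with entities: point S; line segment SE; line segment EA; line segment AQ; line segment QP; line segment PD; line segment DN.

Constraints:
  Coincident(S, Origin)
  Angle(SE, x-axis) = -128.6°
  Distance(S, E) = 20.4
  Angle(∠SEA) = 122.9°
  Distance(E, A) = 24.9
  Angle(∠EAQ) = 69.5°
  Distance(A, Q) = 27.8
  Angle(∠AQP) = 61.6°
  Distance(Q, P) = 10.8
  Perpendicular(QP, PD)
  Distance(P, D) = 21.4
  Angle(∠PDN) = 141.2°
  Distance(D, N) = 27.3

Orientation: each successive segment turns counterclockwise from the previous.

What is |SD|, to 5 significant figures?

37.694

∠AQP = 61.6° gives QP at 157.40° from the x-axis; with |QP| = 10.8, P = (6.8077, -17.911). QP is perpendicular to PD, so PD runs at -112.60°; with |PD| = 21.4, D = (-1.4162, -37.667). Then |SD| = |D − S| = 37.694.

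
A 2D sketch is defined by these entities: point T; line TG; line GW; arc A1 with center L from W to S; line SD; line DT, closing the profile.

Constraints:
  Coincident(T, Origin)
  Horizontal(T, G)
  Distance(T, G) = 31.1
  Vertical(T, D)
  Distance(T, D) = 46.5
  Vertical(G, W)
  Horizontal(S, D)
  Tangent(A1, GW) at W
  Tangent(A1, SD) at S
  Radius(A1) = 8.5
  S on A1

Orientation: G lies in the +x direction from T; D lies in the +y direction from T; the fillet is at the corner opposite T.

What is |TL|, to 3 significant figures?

44.2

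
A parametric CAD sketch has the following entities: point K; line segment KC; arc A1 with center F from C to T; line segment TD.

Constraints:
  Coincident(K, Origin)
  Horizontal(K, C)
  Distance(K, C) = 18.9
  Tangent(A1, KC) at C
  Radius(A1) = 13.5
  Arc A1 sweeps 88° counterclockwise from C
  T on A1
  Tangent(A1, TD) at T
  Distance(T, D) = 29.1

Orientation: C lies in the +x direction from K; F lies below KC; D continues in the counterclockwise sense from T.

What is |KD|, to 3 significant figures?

42.3

K is at the origin; K and C share the same y with |KC| = 18.9 and C on the +x side, so C = (18.9, 0.00). A1 meets KC tangentially, so FC is at right angles to KC, so F = C + (0, -13.5) = (18.9, -13.5). On A1, C sits at bearing 90° from F; an 88° counterclockwise sweep puts T at bearing 178°, so T = F + 13.5·(cos 178°, sin 178°) = (5.41, -13.0). Tangency of A1 to TD means the radius FT is perpendicular to TD, so TD runs along (−sin 178°, cos 178°); with |TD| = 29.1, D = (4.39, -42.1). Then |KD| = |D − K| = 42.3.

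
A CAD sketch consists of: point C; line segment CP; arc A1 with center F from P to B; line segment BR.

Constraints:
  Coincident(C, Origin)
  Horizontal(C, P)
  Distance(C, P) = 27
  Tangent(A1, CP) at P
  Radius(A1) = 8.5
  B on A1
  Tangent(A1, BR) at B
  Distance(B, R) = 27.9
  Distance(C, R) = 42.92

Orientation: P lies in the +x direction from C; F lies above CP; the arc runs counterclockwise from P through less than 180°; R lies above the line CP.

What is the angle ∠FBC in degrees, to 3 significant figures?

7.95°

C is at the origin; CP is horizontal with |CP| = 27.0 and P on the +x side, so P = (27.0, 0.00). A1 meets CP tangentially, so FP is at right angles to CP, so F = P + (0, 8.5) = (27.0, 8.50). Since FB ⟂ BR (tangency), |FR| = √(8.5² + 27.9²) = 29.2 regardless of where B sits on A1. So R lies on both circle(C, 42.92) and circle(F, 29.2); the above-CP intersection is R = (21.5, 37.1). B is the foot of the tangent from R: B = (34.5, 12.5).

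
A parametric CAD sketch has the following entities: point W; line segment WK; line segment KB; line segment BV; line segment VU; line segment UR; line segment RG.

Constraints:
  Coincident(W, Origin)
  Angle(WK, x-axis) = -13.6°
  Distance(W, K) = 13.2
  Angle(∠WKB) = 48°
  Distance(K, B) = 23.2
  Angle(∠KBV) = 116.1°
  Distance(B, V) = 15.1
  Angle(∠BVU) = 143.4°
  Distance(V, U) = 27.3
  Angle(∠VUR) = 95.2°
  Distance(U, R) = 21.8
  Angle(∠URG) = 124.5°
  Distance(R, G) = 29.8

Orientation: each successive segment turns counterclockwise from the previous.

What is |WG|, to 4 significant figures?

20.37

∠VUR = 95.2° gives UR at -56.30° from the x-axis; with |UR| = 21.8, R = (-22.44, -18.58). ∠URG = 124.5° gives RG at -0.8000° from the x-axis; with |RG| = 29.8, G = (7.354, -19.00). Then |WG| = |G − W| = 20.37.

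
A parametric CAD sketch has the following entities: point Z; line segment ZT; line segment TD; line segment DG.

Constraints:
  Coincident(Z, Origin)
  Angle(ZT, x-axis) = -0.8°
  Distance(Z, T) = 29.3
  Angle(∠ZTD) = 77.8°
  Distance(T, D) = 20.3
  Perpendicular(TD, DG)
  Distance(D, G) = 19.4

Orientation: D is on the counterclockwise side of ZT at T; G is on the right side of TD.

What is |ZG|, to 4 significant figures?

50.07

Z is at the origin; ZT runs at -0.8° with length 29.3, so T = 29.3·(cos -0.8°, sin -0.8°) = (29.30, -0.4091). ∠ZTD = 77.8°, so TD runs at -0.8° + (180° − 77.8°) = 101.4° from the x-axis; with |TD| = 20.3, D = T + 20.3·(cos 101.4°, sin 101.4°) = (25.28, 19.49). The perpendicularity gives DG at right angles to TD; with |DG| = 19.4 on the right of TD, G = D + 19.4·(0.9803, 0.1977) = (44.30, 23.32). Then |ZG| = |G − Z| = 50.07.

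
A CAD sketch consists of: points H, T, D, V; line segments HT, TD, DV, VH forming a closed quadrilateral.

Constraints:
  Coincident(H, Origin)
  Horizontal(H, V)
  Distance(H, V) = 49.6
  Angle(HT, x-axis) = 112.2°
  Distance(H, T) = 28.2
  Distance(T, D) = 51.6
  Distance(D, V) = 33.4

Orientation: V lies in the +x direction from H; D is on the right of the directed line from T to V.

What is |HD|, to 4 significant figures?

25.23

H is at the origin; HV is horizontal with |HV| = 49.6 and V in +x, so V = (49.6, 0). HT runs at 112.2° with |HT| = 28.2, so T = (-10.66, 26.11). D is determined by |TD| = 51.6 and |DV| = 33.4 together: it lies at the intersection of circle(T, 51.6) and circle(V, 33.4). With |TV| = 65.67, the foot of the radical line on TV is 44.61 from T and the perpendicular offset is √(51.6² − 44.61²) = 25.93. Taking the right-of-TV solution: D = (19.97, -15.42).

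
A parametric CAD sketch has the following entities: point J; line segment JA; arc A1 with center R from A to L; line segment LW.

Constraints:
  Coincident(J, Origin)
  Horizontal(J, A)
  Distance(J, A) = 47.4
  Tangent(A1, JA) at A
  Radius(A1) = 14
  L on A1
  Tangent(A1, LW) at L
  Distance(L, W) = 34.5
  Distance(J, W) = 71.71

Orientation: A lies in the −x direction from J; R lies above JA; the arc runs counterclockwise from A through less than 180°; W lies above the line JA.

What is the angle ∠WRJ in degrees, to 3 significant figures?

111°

Checks: |RL| = 14.00 ✓; ∠(RL, LW) = 90.00° ✓; |LW| = 34.50 ✓; |JW| = 71.71 ✓.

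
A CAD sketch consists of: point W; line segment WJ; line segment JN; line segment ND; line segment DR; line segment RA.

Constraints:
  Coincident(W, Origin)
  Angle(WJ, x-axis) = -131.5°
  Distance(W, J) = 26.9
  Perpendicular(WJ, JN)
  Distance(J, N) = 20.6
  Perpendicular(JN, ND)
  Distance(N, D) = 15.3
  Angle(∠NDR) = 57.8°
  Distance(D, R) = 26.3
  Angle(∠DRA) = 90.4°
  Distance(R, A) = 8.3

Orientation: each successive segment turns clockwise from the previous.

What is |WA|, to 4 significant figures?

32.78

W is at the origin; WJ runs at -131.5° with length 26.9, so J = (-17.82, -20.15). The perpendicularity gives JN at right angles to WJ, so JN runs at 138.5°; with |JN| = 20.6, N = (-33.25, -6.497). JN ⟂ ND, so ND runs at 48.50°; with |ND| = 15.3, D = (-23.11, 4.962). ∠NDR = 57.8° gives DR at -73.70° from the x-axis; with |DR| = 26.3, R = (-15.73, -20.28). ∠DRA = 90.4° gives RA at -163.3° from the x-axis; with |RA| = 8.3, A = (-23.68, -22.67). Then |WA| = |A − W| = 32.78.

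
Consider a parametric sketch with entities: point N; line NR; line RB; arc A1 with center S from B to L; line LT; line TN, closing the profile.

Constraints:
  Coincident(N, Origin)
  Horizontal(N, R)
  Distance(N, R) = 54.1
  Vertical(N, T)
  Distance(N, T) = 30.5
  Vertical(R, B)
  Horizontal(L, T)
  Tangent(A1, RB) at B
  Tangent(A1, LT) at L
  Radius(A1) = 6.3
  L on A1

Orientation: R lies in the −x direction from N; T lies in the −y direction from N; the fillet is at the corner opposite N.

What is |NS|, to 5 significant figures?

53.577

NT is vertical with |NT| = 30.5 and T on the −y side, so T = (0.0000, -30.500). The virtual corner opposite N is at (-54.100, -30.500). Since A1 is tangent to RB there, SB ⟂ RB and tangency of A1 to LT means the radius SL is perpendicular to LT, with radius 6.3, so the center S sits 6.3 in from both sides at S = (-47.800, -24.200). Then |NS| = |S − N| = 53.577.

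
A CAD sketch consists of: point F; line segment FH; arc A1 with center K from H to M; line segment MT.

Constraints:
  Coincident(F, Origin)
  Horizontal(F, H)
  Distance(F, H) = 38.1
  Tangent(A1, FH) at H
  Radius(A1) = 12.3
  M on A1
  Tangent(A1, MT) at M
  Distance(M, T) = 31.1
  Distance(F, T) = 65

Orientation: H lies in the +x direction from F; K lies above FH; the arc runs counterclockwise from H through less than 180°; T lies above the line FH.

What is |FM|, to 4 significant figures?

52.11

F is at the origin; F and H share the same y with |FH| = 38.1 and H on the +x side, so H = (38.10, 0.000). The tangent condition forces KH to be normal to FH, so K = H + (0, 12.3) = (38.10, 12.30). Since KM ⟂ MT (tangency), |KT| = √(12.3² + 31.1²) = 33.44 regardless of where M sits on A1. So T lies on both circle(F, 65.0) and circle(K, 33.44); the above-FH intersection is T = (47.47, 44.41). M is the foot of the tangent from T: M = (50.35, 13.44).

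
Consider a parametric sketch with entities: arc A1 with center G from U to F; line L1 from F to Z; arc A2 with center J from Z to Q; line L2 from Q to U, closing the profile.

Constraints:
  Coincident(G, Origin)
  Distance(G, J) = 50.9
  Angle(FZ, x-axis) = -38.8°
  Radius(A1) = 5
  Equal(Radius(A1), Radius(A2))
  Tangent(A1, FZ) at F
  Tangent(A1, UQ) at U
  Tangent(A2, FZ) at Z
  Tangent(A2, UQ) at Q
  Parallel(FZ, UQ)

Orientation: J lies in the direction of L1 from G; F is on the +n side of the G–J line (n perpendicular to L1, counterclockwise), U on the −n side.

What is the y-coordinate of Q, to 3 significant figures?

-35.8

The slot axis is L1's direction at -38.8°, so u = (cos -38.8°, sin -38.8°) = (0.779, -0.627) and n = (−sin -38.8°, cos -38.8°) = (0.627, 0.779). G is at the origin and J lies 50.9 along u from G, so J = 50.9·u = (39.7, -31.9). Tangency of A1 to both parallel lines with radius 5.0 puts F and U at G ± 5.0·n: F = (3.13, 3.90), U = (-3.13, -3.90). Equal radii place Z and Q the same way about J: Z = J + 5.0·n = (42.8, -28.0), Q = J − 5.0·n = (36.5, -35.8). So Q.y = -35.8.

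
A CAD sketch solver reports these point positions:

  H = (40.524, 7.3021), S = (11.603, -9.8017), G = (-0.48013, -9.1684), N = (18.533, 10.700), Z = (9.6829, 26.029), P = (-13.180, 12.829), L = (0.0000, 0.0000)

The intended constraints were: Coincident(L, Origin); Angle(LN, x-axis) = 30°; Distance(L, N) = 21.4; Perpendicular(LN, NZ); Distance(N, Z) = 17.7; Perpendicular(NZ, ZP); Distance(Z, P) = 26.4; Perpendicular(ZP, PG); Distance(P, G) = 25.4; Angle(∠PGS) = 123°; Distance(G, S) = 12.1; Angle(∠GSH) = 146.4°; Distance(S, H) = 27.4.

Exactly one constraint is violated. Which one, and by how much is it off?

Distance(S, H) = 27.4 — off by 6.20.

L = (0.00, 0.00) ✓; LN at 30.00° ✓; |LN| = 21.40 ✓; ∠(LN, NZ) = 90.00° ✓; |NZ| = 17.70 ✓; ∠(NZ, ZP) = 90.00° ✓; |ZP| = 26.40 ✓; ∠(ZP, PG) = 90.00° ✓; |PG| = 25.40 ✓; ∠PGS = 123.0° ✓; |GS| = 12.10 ✓; ∠GSH = 146.4° ✓; |SH| = 33.60 ✗.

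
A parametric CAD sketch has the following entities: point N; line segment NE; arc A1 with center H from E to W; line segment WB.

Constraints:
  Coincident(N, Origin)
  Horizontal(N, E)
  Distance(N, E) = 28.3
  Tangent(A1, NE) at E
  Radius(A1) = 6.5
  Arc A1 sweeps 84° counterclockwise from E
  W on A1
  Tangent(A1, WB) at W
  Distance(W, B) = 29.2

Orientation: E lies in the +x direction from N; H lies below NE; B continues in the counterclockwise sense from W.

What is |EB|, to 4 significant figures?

36.14

On A1, E sits at bearing 90° from H; an 84° counterclockwise sweep puts W at bearing 174°, so W = H + 6.5·(cos 174°, sin 174°) = (21.84, -5.821). A1 meets WB tangentially, so HW is at right angles to WB, so WB runs along (−sin 174°, cos 174°); with |WB| = 29.2, B = (18.78, -34.86). Then |EB| = |B − E| = 36.14.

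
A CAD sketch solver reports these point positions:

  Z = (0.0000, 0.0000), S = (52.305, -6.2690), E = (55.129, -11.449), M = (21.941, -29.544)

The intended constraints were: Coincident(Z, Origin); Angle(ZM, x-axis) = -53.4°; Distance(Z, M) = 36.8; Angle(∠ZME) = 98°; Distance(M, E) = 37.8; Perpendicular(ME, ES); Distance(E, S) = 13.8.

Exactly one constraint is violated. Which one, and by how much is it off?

Distance(E, S) = 13.8 — off by 7.90.

Z = (0.00, 0.00) ✓; ZM at -53.40° ✓; |ZM| = 36.80 ✓; ∠ZME = 98.00° ✓; |ME| = 37.80 ✓; ∠(ME, ES) = 90.00° ✓; |ES| = 5.900 ✗.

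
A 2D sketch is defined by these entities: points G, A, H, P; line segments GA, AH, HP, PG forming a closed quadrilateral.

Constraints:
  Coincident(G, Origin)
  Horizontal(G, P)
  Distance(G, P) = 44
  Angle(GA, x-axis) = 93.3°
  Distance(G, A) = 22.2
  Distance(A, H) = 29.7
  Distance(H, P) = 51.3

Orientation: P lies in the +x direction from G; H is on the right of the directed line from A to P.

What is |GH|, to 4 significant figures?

9.783

Checks: G.y = 0.00, P.y = 0.00 ✓; |AH| = 29.70 ✓; |HP| = 51.30 ✓.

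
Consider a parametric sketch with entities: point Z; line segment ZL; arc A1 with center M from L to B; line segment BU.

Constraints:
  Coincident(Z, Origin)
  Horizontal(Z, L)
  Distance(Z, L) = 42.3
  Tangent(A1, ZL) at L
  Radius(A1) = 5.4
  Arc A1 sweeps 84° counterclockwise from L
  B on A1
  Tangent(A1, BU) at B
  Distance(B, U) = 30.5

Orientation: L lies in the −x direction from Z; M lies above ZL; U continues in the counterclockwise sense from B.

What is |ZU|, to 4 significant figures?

48.74

Z is at the origin; Z and L share the same y with |ZL| = 42.3 and L on the −x side, so L = (-42.30, 0.000). A1 meets ZL tangentially, so ML is at right angles to ZL, so M = L + (0, 5.4) = (-42.30, 5.400). On A1, L sits at bearing -90° from M; an 84° counterclockwise sweep puts B at bearing -6°, so B = M + 5.4·(cos -6°, sin -6°) = (-36.93, 4.836). The tangent condition forces MB to be normal to BU, so BU runs along (−sin -6°, cos -6°); with |BU| = 30.5, U = (-33.74, 35.17). Then |ZU| = |U − Z| = 48.74.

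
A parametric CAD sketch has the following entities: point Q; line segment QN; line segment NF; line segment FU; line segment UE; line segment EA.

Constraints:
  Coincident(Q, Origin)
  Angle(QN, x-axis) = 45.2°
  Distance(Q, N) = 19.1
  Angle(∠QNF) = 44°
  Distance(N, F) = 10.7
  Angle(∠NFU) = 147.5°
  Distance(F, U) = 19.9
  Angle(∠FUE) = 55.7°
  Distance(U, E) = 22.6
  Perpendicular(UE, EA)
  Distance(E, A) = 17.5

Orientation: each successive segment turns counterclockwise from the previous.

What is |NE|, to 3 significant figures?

20.7

∠NFU = 147.5° gives FU at -146° from the x-axis; with |FU| = 19.9, U = (-13.8, 2.29). ∠FUE = 55.7° gives UE at -22.0° from the x-axis; with |UE| = 22.6, E = (7.16, -6.18). Then |NE| = |E − N| = 20.7.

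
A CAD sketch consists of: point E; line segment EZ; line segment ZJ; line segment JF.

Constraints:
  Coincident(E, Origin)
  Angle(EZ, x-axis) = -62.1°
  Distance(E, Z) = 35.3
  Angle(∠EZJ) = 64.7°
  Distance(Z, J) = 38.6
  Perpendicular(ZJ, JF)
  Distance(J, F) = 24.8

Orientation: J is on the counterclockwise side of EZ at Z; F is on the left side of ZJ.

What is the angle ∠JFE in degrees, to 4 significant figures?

106.8°

E is at the origin; EZ runs at -62.1° with length 35.3, so Z = 35.3·(cos -62.1°, sin -62.1°) = (16.52, -31.20). ∠EZJ = 64.7°, so ZJ runs at -62.1° + (180° − 64.7°) = 53.20° from the x-axis; with |ZJ| = 38.6, J = Z + 38.6·(cos 53.20°, sin 53.20°) = (39.64, -0.2887). ZJ is perpendicular to JF; with |JF| = 24.8 on the left of ZJ, F = J + 24.8·(-0.8007, 0.5990) = (19.78, 14.57). Then cos ∠JFE = FJ·FE / (|FJ||FE|), giving 106.8°.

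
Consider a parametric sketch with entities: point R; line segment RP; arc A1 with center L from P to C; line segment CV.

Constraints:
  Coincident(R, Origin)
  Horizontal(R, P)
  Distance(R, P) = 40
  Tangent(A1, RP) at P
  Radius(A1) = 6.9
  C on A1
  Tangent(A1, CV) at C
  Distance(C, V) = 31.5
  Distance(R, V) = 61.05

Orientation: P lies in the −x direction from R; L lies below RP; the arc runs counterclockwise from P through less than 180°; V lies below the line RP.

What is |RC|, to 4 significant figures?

47.38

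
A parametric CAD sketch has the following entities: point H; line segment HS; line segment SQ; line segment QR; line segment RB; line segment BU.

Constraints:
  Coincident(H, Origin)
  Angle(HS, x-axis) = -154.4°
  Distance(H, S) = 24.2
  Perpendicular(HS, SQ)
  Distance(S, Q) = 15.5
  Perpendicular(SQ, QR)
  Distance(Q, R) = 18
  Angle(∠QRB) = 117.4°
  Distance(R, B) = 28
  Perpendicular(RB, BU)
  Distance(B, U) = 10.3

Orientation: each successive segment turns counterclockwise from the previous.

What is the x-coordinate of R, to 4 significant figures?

1.106

H is at the origin; HS runs at -154.4° with length 24.2, so S = (-21.82, -10.46). The perpendicularity gives SQ at right angles to HS, so SQ runs at -64.40°; with |SQ| = 15.5, Q = (-15.13, -24.43). SQ ⟂ QR, so QR runs at 25.60°; with |QR| = 18.0, R = (1.106, -16.66). So R.x = 1.106.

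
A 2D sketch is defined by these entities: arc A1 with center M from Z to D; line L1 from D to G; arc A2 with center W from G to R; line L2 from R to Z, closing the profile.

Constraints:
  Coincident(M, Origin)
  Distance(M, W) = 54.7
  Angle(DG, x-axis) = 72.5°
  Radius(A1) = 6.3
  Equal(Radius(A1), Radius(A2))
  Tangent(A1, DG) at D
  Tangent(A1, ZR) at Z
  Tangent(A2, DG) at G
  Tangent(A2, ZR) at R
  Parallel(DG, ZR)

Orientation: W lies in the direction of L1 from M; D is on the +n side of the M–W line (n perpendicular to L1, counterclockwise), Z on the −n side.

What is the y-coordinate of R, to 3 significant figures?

50.3

The slot axis is L1's direction at 72.5°, so u = (cos 72.5°, sin 72.5°) = (0.301, 0.954) and n = (−sin 72.5°, cos 72.5°) = (-0.954, 0.301). M is at the origin and W lies 54.7 along u from M, so W = 54.7·u = (16.4, 52.2). Tangency of A1 to both parallel lines with radius 6.3 puts D and Z at M ± 6.3·n: D = (-6.01, 1.89), Z = (6.01, -1.89). Equal radii place G and R the same way about W: G = W + 6.3·n = (10.4, 54.1), R = W − 6.3·n = (22.5, 50.3). So R.y = 50.3.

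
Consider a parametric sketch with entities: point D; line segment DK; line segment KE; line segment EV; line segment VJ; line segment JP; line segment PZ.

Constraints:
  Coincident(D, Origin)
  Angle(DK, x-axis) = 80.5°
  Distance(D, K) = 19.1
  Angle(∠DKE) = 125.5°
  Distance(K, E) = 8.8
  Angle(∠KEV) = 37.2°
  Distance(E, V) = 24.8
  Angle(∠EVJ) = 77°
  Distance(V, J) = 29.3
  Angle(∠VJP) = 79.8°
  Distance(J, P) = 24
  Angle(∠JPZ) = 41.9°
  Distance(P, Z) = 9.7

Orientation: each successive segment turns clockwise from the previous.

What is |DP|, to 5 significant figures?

35.000

D is at the origin; DK runs at 80.5° with length 19.1, so K = (3.1524, 18.838). ∠DKE = 125.5° gives KE at 26.000° from the x-axis; with |KE| = 8.8, E = (11.062, 22.696). ∠KEV = 37.2° gives EV at -116.80° from the x-axis; with |EV| = 24.8, V = (-0.11997, 0.55959). ∠EVJ = 77.0° gives VJ at 140.20° from the x-axis; with |VJ| = 29.3, J = (-22.631, 19.315). ∠VJP = 79.8° gives JP at 40.000° from the x-axis; with |JP| = 24.0, P = (-4.2456, 34.742). Then |DP| = |P − D| = 35.000.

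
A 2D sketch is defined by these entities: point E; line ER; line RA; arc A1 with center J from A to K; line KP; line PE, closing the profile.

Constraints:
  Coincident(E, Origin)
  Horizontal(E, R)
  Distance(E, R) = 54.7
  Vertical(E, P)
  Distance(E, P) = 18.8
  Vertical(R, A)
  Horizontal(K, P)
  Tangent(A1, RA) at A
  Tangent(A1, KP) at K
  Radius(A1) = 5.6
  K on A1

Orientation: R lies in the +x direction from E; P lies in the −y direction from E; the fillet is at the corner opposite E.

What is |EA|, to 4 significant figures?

56.27

E is at the origin; E and R share the same y with |ER| = 54.7 and R on the +x side, so R = (54.70, 0.000). EP is vertical with |EP| = 18.8 and P on the −y side, so P = (0.000, -18.80). The virtual corner opposite E is at (54.70, -18.80). Since A1 is tangent to RA there, JA ⟂ RA and tangency of A1 to KP means the radius JK is perpendicular to KP, with radius 5.6, so the center J sits 5.6 in from both sides at J = (49.10, -13.20). That places the tangent points at A = (54.70, -13.20) on RA and K = (49.10, -18.80) on KP. Then |EA| = |A − E| = 56.27.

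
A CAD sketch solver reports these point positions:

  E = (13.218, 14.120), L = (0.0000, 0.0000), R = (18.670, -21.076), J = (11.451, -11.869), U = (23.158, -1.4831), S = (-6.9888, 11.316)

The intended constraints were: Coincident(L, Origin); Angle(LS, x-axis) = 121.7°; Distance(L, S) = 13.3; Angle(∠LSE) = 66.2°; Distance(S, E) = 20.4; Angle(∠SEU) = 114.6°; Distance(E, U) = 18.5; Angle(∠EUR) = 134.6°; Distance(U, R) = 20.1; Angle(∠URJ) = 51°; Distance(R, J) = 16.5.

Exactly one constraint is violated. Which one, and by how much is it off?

Distance(R, J) = 16.5 — off by 4.80.

L = (0.00, 0.00) ✓; LS at 121.7° ✓; |LS| = 13.30 ✓; ∠LSE = 66.20° ✓; |SE| = 20.40 ✓; ∠SEU = 114.6° ✓; |EU| = 18.50 ✓; ∠EUR = 134.6° ✓; |UR| = 20.10 ✓; ∠URJ = 51.00° ✓; |RJ| = 11.70 ✗.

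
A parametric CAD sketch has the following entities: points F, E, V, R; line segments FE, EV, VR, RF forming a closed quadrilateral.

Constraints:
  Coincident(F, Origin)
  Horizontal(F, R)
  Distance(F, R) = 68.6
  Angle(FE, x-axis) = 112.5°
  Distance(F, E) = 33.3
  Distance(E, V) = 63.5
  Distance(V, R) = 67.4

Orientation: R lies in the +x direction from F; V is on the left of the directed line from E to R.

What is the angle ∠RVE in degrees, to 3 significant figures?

83.2°

F is at the origin; FR is horizontal with |FR| = 68.6 and R in +x, so R = (68.6, 0). FE runs at 112.5° with |FE| = 33.3, so E = (-12.7, 30.8). V is determined by |EV| = 63.5 and |VR| = 67.4 together: it lies at the intersection of circle(E, 63.5) and circle(R, 67.4). With |ER| = 87.0, the foot of the radical line on ER is 40.5 from E and the perpendicular offset is √(63.5² − 40.5²) = 48.9. Taking the left-of-ER solution: V = (42.5, 62.1).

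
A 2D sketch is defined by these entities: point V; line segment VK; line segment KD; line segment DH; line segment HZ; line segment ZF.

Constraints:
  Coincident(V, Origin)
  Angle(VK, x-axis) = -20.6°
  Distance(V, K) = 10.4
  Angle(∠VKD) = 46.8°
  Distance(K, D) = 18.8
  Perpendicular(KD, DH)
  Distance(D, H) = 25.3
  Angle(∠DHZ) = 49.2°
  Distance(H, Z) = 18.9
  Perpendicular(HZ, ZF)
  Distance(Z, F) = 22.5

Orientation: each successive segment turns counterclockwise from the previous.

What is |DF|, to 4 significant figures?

4.101

∠DHZ = 49.2° gives HZ at -26.60° from the x-axis; with |HZ| = 18.9, Z = (-3.947, -4.488). HZ ⟂ ZF, so ZF runs at 63.40°; with |ZF| = 22.5, F = (6.127, 15.63). Then |DF| = |F − D| = 4.101.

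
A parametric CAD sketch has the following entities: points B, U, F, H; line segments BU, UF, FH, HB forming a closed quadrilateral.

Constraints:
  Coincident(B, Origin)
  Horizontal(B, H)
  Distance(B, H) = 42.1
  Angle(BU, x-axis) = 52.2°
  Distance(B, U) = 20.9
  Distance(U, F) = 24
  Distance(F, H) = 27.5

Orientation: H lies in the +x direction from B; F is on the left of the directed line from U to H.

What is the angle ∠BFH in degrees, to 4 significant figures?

68.34°

B is at the origin; BH is horizontal with |BH| = 42.1 and H in +x, so H = (42.1, 0). BU runs at 52.2° with |BU| = 20.9, so U = (12.81, 16.51). F is determined by |UF| = 24.0 and |FH| = 27.5 together: it lies at the intersection of circle(U, 24.0) and circle(H, 27.5). With |UH| = 33.62, the foot of the radical line on UH is 14.13 from U and the perpendicular offset is √(24.0² − 14.13²) = 19.40. Taking the left-of-UH solution: F = (34.65, 26.47).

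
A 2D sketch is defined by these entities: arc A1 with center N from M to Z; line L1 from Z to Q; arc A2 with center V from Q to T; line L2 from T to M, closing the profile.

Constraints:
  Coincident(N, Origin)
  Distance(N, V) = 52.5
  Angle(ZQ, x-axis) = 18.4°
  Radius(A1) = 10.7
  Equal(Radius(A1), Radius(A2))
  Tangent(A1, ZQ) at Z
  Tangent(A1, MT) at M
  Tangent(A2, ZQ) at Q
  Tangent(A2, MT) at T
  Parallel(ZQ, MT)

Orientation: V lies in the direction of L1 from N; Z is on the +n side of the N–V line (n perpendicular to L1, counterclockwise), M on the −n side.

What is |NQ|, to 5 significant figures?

53.579

The slot axis is L1's direction at 18.4°, so u = (cos 18.4°, sin 18.4°) = (0.94888, 0.31565) and n = (−sin 18.4°, cos 18.4°) = (-0.31565, 0.94888). N is at the origin and V lies 52.5 along u from N, so V = 52.5·u = (49.816, 16.572). Tangency of A1 to both parallel lines with radius 10.7 puts Z and M at N ± 10.7·n: Z = (-3.3774, 10.153), M = (3.3774, -10.153). Equal radii place Q and T the same way about V: Q = V + 10.7·n = (46.439, 26.725), T = V − 10.7·n = (53.193, 6.4186). Then |NQ| = |Q − N| = 53.579.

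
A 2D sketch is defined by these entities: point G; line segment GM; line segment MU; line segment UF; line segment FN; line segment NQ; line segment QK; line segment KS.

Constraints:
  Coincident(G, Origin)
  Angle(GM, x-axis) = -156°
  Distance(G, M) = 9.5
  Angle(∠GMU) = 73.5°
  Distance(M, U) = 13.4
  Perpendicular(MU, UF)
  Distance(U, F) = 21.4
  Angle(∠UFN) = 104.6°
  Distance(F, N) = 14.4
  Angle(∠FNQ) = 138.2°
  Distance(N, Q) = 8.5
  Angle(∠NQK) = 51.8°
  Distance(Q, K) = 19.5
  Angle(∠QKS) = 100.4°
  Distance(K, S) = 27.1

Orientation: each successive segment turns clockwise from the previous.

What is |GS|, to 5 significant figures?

34.460

G is at the origin; GM runs at -156.0° with length 9.5, so M = (-8.6787, -3.8640). ∠GMU = 73.5° gives MU at 97.500° from the x-axis; with |MU| = 13.4, U = (-10.428, 9.4214). The perpendicularity gives UF at right angles to MU, so UF runs at 7.5000°; with |UF| = 21.4, F = (10.789, 12.215). ∠UFN = 104.6° gives FN at -67.900° from the x-axis; with |FN| = 14.4, N = (16.207, -1.1274). ∠FNQ = 138.2° gives NQ at -109.70° from the x-axis; with |NQ| = 8.5, Q = (13.342, -9.1299). ∠NQK = 51.8° gives QK at 122.10° from the x-axis; with |QK| = 19.5, K = (2.9792, 7.3890). ∠QKS = 100.4° gives KS at 42.500° from the x-axis; with |KS| = 27.1, S = (22.959, 25.697). Then |GS| = |S − G| = 34.460.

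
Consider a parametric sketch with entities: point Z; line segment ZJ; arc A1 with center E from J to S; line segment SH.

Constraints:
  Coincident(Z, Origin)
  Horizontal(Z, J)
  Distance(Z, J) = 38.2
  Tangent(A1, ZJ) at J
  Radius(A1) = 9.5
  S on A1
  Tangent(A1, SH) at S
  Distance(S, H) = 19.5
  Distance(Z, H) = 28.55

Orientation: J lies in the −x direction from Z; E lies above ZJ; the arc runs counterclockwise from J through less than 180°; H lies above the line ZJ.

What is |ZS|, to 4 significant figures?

30.53

Checks: Z.y = 0.00, J.y = 0.00 ✓; |ES| = 9.500 ✓; ∠(ES, SH) = 90.00° ✓; |SH| = 19.50 ✓; |ZH| = 28.55 ✓.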